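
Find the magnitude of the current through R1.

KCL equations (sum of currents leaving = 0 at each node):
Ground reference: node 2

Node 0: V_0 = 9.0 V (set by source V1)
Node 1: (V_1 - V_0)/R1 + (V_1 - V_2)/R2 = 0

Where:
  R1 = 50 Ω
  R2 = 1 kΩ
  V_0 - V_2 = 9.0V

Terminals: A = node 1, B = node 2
Nodal analysis, taking node 2 as the 0 V reference.
Source V1 fixes V_0 = 9 V.
KCL at each unknown node (sum of currents leaving = 0; resistances in Ω):
  Node 1: (V_1 - 9)/50 + (V_1 - 0)/1000 = 0
Collecting terms: 0.021 × V_1 = 0.18  =>  V_1 = 8.571 V
I_R1 = (V_0 - V_1)/R1 = (9 - 8.571)/50 = 0.008571 A
|I_R1| = 0.008571 A

Final answer: |I_R1| = 0.008571 A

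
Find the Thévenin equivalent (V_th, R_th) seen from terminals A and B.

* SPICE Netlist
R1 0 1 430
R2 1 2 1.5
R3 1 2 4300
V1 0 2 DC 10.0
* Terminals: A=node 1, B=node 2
Step 1 — V_th is the open-circuit voltage V_A - V_B (nothing connected across the terminals).
Nodal analysis, taking node 2 as the 0 V reference.
Source V1 fixes V_0 = 10 V.
KCL at each unknown node (sum of currents leaving = 0; resistances in Ω):
  Node 1: (V_1 - 10)/430 + (V_1 - 0)/1.5 + (V_1 - 0)/4300 = 0
Collecting terms: 0.6692 × V_1 = 0.02326  =>  V_1 = 0.03475 V
V_th = V_1 - V_2 = 0.03475 - 0 = 0.03475 V
Step 2 — R_th: zero the source — replace V1 by a short circuit (node 2 merges into node 0) — and find the resistance seen between A (node 1) and B (node 0).
Reduce the network between node 1 (A) and node 0 (B) by series/parallel combination:
  Rp1 = R1 ‖ R2 ‖ R3 (parallel, all between nodes 0 and 1) = 1/(1/430 + 1/1.5 + 1/4300) = 1.494 Ω
R_th = 1.494 Ω

Final answer: V_th = 0.03475 V, R_th = 1.494 Ω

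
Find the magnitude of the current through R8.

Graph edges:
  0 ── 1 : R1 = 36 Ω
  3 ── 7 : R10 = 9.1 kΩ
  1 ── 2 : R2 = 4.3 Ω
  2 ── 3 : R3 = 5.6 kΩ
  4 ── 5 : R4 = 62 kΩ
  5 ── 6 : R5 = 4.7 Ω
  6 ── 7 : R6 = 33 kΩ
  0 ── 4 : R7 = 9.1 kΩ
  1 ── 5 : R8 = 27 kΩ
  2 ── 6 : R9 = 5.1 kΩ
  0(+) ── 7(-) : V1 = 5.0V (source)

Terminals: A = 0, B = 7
Nodal analysis, taking node 7 as the 0 V reference.
Source V1 fixes V_0 = 5 V.
KCL at each unknown node (sum of currents leaving = 0; resistances in Ω):
  Node 1: (V_1 - 5)/36 + (V_1 - V_2)/4.3 + (V_1 - V_5)/27000 = 0
  Node 2: (V_2 - V_1)/4.3 + (V_2 - V_3)/5600 + (V_2 - V_6)/5100 = 0
  Node 3: (V_3 - V_2)/5600 + (V_3 - 0)/9100 = 0
  Node 4: (V_4 - V_5)/62000 + (V_4 - 5)/9100 = 0
  Node 5: (V_5 - V_4)/62000 + (V_5 - V_6)/4.7 + (V_5 - V_1)/27000 = 0
  Node 6: (V_6 - V_5)/4.7 + (V_6 - 0)/33000 + (V_6 - V_2)/5100 = 0
Collecting terms (coefficients in siemens):
  0.2604·V_1 - 0.2326·V_2 - 0.00003704·V_5 = 0.1389
  0.2329·V_2 - 0.2326·V_1 - 0.0001786·V_3 - 0.0001961·V_6 = 0
  0.0002885·V_3 - 0.0001786·V_2 = 0
  0.000126·V_4 - 0.00001613·V_5 = 0.0005495
  0.2128·V_5 - 0.00003704·V_1 - 0.00001613·V_4 - 0.2128·V_6 = 0
  0.213·V_6 - 0.0001961·V_2 - 0.2128·V_5 = 0
Solving these 6 simultaneous equations (Gaussian elimination) gives:
  V_1 = 4.983 V, V_2 = 4.981 V, V_3 = 3.084 V, V_4 = 4.928 V
  V_5 = 4.439 V, V_6 = 4.439 V
I_R8 = (V_1 - V_5)/R8 = (4.983 - 4.439)/27000 = 0.00002017 A
|I_R8| = 0.00002017 A

Final answer: |I_R8| = 2.017e-05 A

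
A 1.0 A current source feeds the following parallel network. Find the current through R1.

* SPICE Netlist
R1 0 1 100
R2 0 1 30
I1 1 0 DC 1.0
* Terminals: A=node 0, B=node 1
All resistors sit directly between nodes 0 and 1, so they are in parallel and share one voltage V; the full source current 1 A splits among them.
1/R_par = 1/100 + 1/30 = 0.04333 S  =>  R_par = 23.08 Ω
V = I × R_par = 1 × 23.08 = 23.08 V
I_R1 = V/R1 = 23.08/100 = 0.2308 A

Final answer: 0.2308 A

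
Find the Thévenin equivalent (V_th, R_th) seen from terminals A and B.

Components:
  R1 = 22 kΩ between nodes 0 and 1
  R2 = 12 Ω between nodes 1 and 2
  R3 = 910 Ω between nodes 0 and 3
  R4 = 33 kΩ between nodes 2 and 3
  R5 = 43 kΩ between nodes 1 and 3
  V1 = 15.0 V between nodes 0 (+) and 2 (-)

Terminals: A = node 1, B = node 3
Step 1 — V_th is the open-circuit voltage V_A - V_B (nothing connected across the terminals).
Nodal analysis, taking node 2 as the 0 V reference.
Source V1 fixes V_0 = 15 V.
KCL at each unknown node (sum of currents leaving = 0; resistances in Ω):
  Node 1: (V_1 - 15)/22000 + (V_1 - 0)/12 + (V_1 - V_3)/43000 = 0
  Node 3: (V_3 - 15)/910 + (V_3 - 0)/33000 + (V_3 - V_1)/43000 = 0
Collecting terms (coefficients in siemens):
  0.0834·V_1 - 0.00002326·V_3 = 0.0006818
  0.001152·V_3 - 0.00002326·V_1 = 0.01648
Determinant D = (0.0834)(0.001152) - (-0.00002326)(-0.00002326) = 0.00009612
V_1 = [(0.0006818)(0.001152) - (-0.00002326)(0.01648)]/D = 0.01216 V
V_3 = [(0.0834)(0.01648) - (0.0006818)(-0.00002326)]/D = 14.3 V
V_th = V_1 - V_3 = 0.01216 - 14.3 = -14.29 V
Step 2 — R_th: zero the source — replace V1 by a short circuit (node 2 merges into node 0) — and find the resistance seen between A (node 1) and B (node 3).
Reduce the network between node 1 (A) and node 3 (B) by series/parallel combination:
  Rp1 = R1 ‖ R2 (parallel, both between nodes 0 and 1) = 1/(1/22000 + 1/12) = 11.99 Ω
  Rp2 = R3 ‖ R4 (parallel, both between nodes 0 and 3) = 1/(1/910 + 1/33000) = 885.6 Ω
  Rs1 = Rp1 + Rp2 (series, joined only at node 0) = 11.99 + 885.6 = 897.6 Ω
  Rp3 = R5 ‖ Rs1 (parallel, both between nodes 1 and 3) = 1/(1/43000 + 1/897.6) = 879.2 Ω
R_th = 879.2 Ω

Final answer: V_th = -14.29 V, R_th = 879.2 Ω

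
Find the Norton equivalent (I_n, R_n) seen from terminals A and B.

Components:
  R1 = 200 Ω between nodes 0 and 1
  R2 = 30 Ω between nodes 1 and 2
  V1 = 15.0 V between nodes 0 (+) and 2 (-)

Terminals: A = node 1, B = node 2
Find the Thévenin equivalent first; then I_n = V_th/R_th and R_n = R_th.
Step 1 — V_th is the open-circuit voltage V_A - V_B (nothing connected across the terminals).
Nodal analysis, taking node 2 as the 0 V reference.
Source V1 fixes V_0 = 15 V.
KCL at each unknown node (sum of currents leaving = 0; resistances in Ω):
  Node 1: (V_1 - 15)/200 + (V_1 - 0)/30 = 0
Collecting terms: 0.03833 × V_1 = 0.075  =>  V_1 = 1.957 V
V_th = V_1 - V_2 = 1.957 - 0 = 1.957 V
Step 2 — R_th: zero the source — replace V1 by a short circuit (node 2 merges into node 0) — and find the resistance seen between A (node 1) and B (node 0).
Reduce the network between node 1 (A) and node 0 (B) by series/parallel combination:
  Rp1 = R1 ‖ R2 (parallel, both between nodes 0 and 1) = 1/(1/200 + 1/30) = 26.09 Ω
R_th = 26.09 Ω
I_n = V_th/R_th = 1.957/26.09 = 0.075 A, and R_n = R_th = 26.09 Ω

Final answer: I_n = 0.075 A, R_n = 26.09 Ω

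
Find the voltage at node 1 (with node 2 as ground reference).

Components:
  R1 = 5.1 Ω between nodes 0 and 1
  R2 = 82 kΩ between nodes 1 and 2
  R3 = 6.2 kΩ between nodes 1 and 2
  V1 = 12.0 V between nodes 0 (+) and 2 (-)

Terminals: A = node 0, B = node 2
Nodal analysis, taking node 2 as the 0 V reference.
Source V1 fixes V_0 = 12 V.
KCL at each unknown node (sum of currents leaving = 0; resistances in Ω):
  Node 1: (V_1 - 12)/5.1 + (V_1 - 0)/82000 + (V_1 - 0)/6200 = 0
Collecting terms: 0.1963 × V_1 = 2.353  =>  V_1 = 11.99 V
The requested potential is V_1 = 11.99 V.

Final answer: V_1 = 11.99 V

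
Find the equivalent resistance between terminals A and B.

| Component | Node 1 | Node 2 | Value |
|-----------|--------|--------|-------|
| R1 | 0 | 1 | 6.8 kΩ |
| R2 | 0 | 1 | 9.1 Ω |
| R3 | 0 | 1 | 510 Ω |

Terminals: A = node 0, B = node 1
Reduce the network between node 0 (A) and node 1 (B) by series/parallel combination:
  Rp1 = R1 ‖ R2 ‖ R3 (parallel, all between nodes 0 and 1) = 1/(1/6800 + 1/9.1 + 1/510) = 8.929 Ω
R_eq = 8.929 Ω

Final answer: 8.929 Ω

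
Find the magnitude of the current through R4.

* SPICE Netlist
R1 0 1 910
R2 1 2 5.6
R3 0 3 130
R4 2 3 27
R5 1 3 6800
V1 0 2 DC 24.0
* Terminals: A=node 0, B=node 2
Nodal analysis, taking node 2 as the 0 V reference.
Source V1 fixes V_0 = 24 V.
KCL at each unknown node (sum of currents leaving = 0; resistances in Ω):
  Node 1: (V_1 - 24)/910 + (V_1 - 0)/5.6 + (V_1 - V_3)/6800 = 0
  Node 3: (V_3 - 24)/130 + (V_3 - 0)/27 + (V_3 - V_1)/6800 = 0
Collecting terms (coefficients in siemens):
  0.1798·V_1 - 0.0001471·V_3 = 0.02637
  0.04488·V_3 - 0.0001471·V_1 = 0.1846
Determinant D = (0.1798)(0.04488) - (-0.0001471)(-0.0001471) = 0.00807
V_1 = [(0.02637)(0.04488) - (-0.0001471)(0.1846)]/D = 0.15 V
V_3 = [(0.1798)(0.1846) - (0.02637)(-0.0001471)]/D = 4.114 V
I_R4 = (V_2 - V_3)/R4 = (0 - 4.114)/27 = -0.1524 A
|I_R4| = 0.1524 A

Final answer: |I_R4| = 0.1524 A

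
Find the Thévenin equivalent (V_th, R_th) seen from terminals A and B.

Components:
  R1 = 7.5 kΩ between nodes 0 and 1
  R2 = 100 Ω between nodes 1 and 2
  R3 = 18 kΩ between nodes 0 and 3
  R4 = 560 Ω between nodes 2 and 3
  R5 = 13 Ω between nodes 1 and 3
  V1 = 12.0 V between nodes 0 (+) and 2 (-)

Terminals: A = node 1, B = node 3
Step 1 — V_th is the open-circuit voltage V_A - V_B (nothing connected across the terminals).
Nodal analysis, taking node 2 as the 0 V reference.
Source V1 fixes V_0 = 12 V.
KCL at each unknown node (sum of currents leaving = 0; resistances in Ω):
  Node 1: (V_1 - 12)/7500 + (V_1 - 0)/100 + (V_1 - V_3)/13 = 0
  Node 3: (V_3 - 12)/18000 + (V_3 - 0)/560 + (V_3 - V_1)/13 = 0
Collecting terms (coefficients in siemens):
  0.08706·V_1 - 0.07692·V_3 = 0.0016
  0.07876·V_3 - 0.07692·V_1 = 0.0006667
Determinant D = (0.08706)(0.07876) - (-0.07692)(-0.07692) = 0.0009398
V_1 = [(0.0016)(0.07876) - (-0.07692)(0.0006667)]/D = 0.1887 V
V_3 = [(0.08706)(0.0006667) - (0.0016)(-0.07692)]/D = 0.1927 V
V_th = V_1 - V_3 = 0.1887 - 0.1927 = -0.004054 V
Step 2 — R_th: zero the source — replace V1 by a short circuit (node 2 merges into node 0) — and find the resistance seen between A (node 1) and B (node 3).
Reduce the network between node 1 (A) and node 3 (B) by series/parallel combination:
  Rp1 = R1 ‖ R2 (parallel, both between nodes 0 and 1) = 1/(1/7500 + 1/100) = 98.68 Ω
  Rp2 = R3 ‖ R4 (parallel, both between nodes 0 and 3) = 1/(1/18000 + 1/560) = 543.1 Ω
  Rs1 = Rp1 + Rp2 (series, joined only at node 0) = 98.68 + 543.1 = 641.8 Ω
  Rp3 = R5 ‖ Rs1 (parallel, both between nodes 1 and 3) = 1/(1/13 + 1/641.8) = 12.74 Ω
R_th = 12.74 Ω

Final answer: V_th = -0.004054 V, R_th = 12.74 Ω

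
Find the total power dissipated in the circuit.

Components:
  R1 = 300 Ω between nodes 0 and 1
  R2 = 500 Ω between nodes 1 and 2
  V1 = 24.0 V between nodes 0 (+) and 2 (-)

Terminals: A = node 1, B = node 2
Nodal analysis, taking node 2 as the 0 V reference.
Source V1 fixes V_0 = 24 V.
KCL at each unknown node (sum of currents leaving = 0; resistances in Ω):
  Node 1: (V_1 - 24)/300 + (V_1 - 0)/500 = 0
Collecting terms: 0.005333 × V_1 = 0.08  =>  V_1 = 15 V
Power in each resistor, P = (ΔV)²/R:
  P_R1 = (24 - 15)²/300 = 0.27 W
  P_R2 = (15 - 0)²/500 = 0.45 W
P_total = P_R1 + P_R2 = 0.72 W

Final answer: 0.72 W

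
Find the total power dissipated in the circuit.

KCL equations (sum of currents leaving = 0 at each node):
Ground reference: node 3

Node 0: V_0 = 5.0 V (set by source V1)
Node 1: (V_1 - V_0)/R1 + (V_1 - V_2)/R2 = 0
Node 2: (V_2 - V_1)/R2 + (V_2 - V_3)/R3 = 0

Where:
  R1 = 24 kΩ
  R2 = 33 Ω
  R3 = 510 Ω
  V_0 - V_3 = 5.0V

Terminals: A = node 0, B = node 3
Nodal analysis, taking node 3 as the 0 V reference.
Source V1 fixes V_0 = 5 V.
KCL at each unknown node (sum of currents leaving = 0; resistances in Ω):
  Node 1: (V_1 - 5)/24000 + (V_1 - V_2)/33 = 0
  Node 2: (V_2 - V_1)/33 + (V_2 - 0)/510 = 0
Collecting terms (coefficients in siemens):
  0.03034·V_1 - 0.0303·V_2 = 0.0002083
  0.03226·V_2 - 0.0303·V_1 = 0
Determinant D = (0.03034)(0.03226) - (-0.0303)(-0.0303) = 0.00006076
V_1 = [(0.0002083)(0.03226) - (-0.0303)(0)]/D = 0.1106 V
V_2 = [(0.03034)(0) - (0.0002083)(-0.0303)]/D = 0.1039 V
Power in each resistor, P = (ΔV)²/R:
  P_R1 = (5 - 0.1106)²/24000 = 0.0009961 W
  P_R2 = (0.1106 - 0.1039)²/33 = 0.00000137 W
  P_R3 = (0.1039 - 0)²/510 = 0.00002117 W
P_total = P_R1 + P_R2 + P_R3 = 0.001019 W

Final answer: 0.001019 W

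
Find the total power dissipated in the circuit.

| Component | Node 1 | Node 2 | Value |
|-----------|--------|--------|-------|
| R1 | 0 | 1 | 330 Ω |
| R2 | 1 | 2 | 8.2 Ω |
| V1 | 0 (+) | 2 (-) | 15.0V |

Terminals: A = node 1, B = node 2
Nodal analysis, taking node 2 as the 0 V reference.
Source V1 fixes V_0 = 15 V.
KCL at each unknown node (sum of currents leaving = 0; resistances in Ω):
  Node 1: (V_1 - 15)/330 + (V_1 - 0)/8.2 = 0
Collecting terms: 0.125 × V_1 = 0.04545  =>  V_1 = 0.3637 V
Power in each resistor, P = (ΔV)²/R:
  P_R1 = (15 - 0.3637)²/330 = 0.6492 W
  P_R2 = (0.3637 - 0)²/8.2 = 0.01613 W
P_total = P_R1 + P_R2 = 0.6653 W

Final answer: 0.6653 W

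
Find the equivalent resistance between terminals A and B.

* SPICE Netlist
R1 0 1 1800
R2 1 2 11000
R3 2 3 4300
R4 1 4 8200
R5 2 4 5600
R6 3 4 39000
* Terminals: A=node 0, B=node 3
The network is not a plain series/parallel combination. Inject a 1 A test current into terminal A (node 0) and return it from terminal B (node 3); then R_eq = V_A / (1 A).
Nodal analysis, taking node 3 as the 0 V reference.
Current source I_test pushes 1 A into node 0 and draws it out of node 3.
KCL at each unknown node (sum of currents leaving = 0; resistances in Ω):
  Node 0: (V_0 - V_1)/1800 - 1 = 0
  Node 1: (V_1 - V_0)/1800 + (V_1 - V_2)/11000 + (V_1 - V_4)/8200 = 0
  Node 2: (V_2 - V_1)/11000 + (V_2 - 0)/4300 + (V_2 - V_4)/5600 = 0
  Node 4: (V_4 - V_1)/8200 + (V_4 - V_2)/5600 + (V_4 - 0)/39000 = 0
Collecting terms (coefficients in siemens):
  0.0005556·V_0 - 0.0005556·V_1 = 1
  0.0007684·V_1 - 0.0005556·V_0 - 0.00009091·V_2 - 0.000122·V_4 = 0
  0.000502·V_2 - 0.00009091·V_1 - 0.0001786·V_4 = 0
  0.0003262·V_4 - 0.000122·V_1 - 0.0001786·V_2 = 0
Solving these 4 simultaneous equations (Gaussian elimination) gives:
  V_0 = 11250 V, V_1 = 9455 V, V_2 = 3688 V, V_4 = 5554 V
R_eq = V_0 / 1 A = 11250 Ω = 11.25 kΩ

Final answer: 11.25 kΩ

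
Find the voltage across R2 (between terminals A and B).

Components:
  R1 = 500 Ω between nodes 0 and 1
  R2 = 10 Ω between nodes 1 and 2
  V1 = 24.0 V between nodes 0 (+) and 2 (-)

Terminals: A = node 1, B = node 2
R1 and R2 are in series across V1 (node 0 → node 1 → node 2), and the output A–B is taken across R2, so this is a voltage divider.
Series current: I = V1/(R1 + R2) = 24/(500 + 10) = 24/510 = 0.04706 A
V_R2 = I × R2 = V1 × R2/(R1 + R2) = 24 × 10/510 = 0.4706 V

Final answer: 0.4706 V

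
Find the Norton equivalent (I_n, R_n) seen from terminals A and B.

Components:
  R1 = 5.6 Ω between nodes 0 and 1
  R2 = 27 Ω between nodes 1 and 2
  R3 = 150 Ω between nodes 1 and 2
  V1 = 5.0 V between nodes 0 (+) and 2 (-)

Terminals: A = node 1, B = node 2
Find the Thévenin equivalent first; then I_n = V_th/R_th and R_n = R_th.
Step 1 — V_th is the open-circuit voltage V_A - V_B (nothing connected across the terminals).
Nodal analysis, taking node 2 as the 0 V reference.
Source V1 fixes V_0 = 5 V.
KCL at each unknown node (sum of currents leaving = 0; resistances in Ω):
  Node 1: (V_1 - 5)/5.6 + (V_1 - 0)/27 + (V_1 - 0)/150 = 0
Collecting terms: 0.2223 × V_1 = 0.8929  =>  V_1 = 4.017 V
V_th = V_1 - V_2 = 4.017 - 0 = 4.017 V
Step 2 — R_th: zero the source — replace V1 by a short circuit (node 2 merges into node 0) — and find the resistance seen between A (node 1) and B (node 0).
Reduce the network between node 1 (A) and node 0 (B) by series/parallel combination:
  Rp1 = R1 ‖ R2 ‖ R3 (parallel, all between nodes 0 and 1) = 1/(1/5.6 + 1/27 + 1/150) = 4.499 Ω
R_th = 4.499 Ω
I_n = V_th/R_th = 4.017/4.499 = 0.8929 A, and R_n = R_th = 4.499 Ω

Final answer: I_n = 0.8929 A, R_n = 4.499 Ω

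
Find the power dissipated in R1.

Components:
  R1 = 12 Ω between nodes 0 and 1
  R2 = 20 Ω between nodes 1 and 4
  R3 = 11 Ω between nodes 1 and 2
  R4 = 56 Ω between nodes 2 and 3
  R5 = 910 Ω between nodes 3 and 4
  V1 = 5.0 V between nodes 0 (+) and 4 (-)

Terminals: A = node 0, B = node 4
Nodal analysis, taking node 4 as the 0 V reference.
Source V1 fixes V_0 = 5 V.
KCL at each unknown node (sum of currents leaving = 0; resistances in Ω):
  Node 1: (V_1 - 5)/12 + (V_1 - 0)/20 + (V_1 - V_2)/11 = 0
  Node 2: (V_2 - V_1)/11 + (V_2 - V_3)/56 = 0
  Node 3: (V_3 - V_2)/56 + (V_3 - 0)/910 = 0
Collecting terms (coefficients in siemens):
  0.2242·V_1 - 0.09091·V_2 = 0.4167
  0.1088·V_2 - 0.09091·V_1 - 0.01786·V_3 = 0
  0.01896·V_3 - 0.01786·V_2 = 0
Solving these 3 simultaneous equations (Gaussian elimination) gives:
  V_1 = 3.101 V, V_2 = 3.066 V, V_3 = 2.889 V
I_R1 = (V_0 - V_1)/R1 = (5 - 3.101)/12 = 0.1582 A
P_R1 = I_R1² × R1 = (0.1582)² × 12 = 0.3005 W

Final answer: 0.3005 W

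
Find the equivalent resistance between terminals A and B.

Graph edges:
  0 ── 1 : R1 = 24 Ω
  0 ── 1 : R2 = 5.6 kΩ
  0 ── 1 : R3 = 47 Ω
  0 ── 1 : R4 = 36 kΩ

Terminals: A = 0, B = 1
Reduce the network between node 0 (A) and node 1 (B) by series/parallel combination:
  Rp1 = R1 ‖ R2 ‖ R3 ‖ R4 (parallel, all between nodes 0 and 1) = 1/(1/24 + 1/5600 + 1/47 + 1/36000) = 15.84 Ω
R_eq = 15.84 Ω

Final answer: 15.84 Ω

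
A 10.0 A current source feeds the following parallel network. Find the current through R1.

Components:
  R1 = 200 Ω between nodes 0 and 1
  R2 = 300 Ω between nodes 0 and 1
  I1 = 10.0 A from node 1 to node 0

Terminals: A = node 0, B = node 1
All resistors sit directly between nodes 0 and 1, so they are in parallel and share one voltage V; the full source current 10 A splits among them.
1/R_par = 1/200 + 1/300 = 0.008333 S  =>  R_par = 120 Ω
V = I × R_par = 10 × 120 = 1200 V
I_R1 = V/R1 = 1200/200 = 6 A

Final answer: 6 A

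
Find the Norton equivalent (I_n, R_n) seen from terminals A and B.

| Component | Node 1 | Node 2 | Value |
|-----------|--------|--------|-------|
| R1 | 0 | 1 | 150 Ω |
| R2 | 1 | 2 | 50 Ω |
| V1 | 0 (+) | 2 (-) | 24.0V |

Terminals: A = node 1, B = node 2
Find the Thévenin equivalent first; then I_n = V_th/R_th and R_n = R_th.
Step 1 — V_th is the open-circuit voltage V_A - V_B (nothing connected across the terminals).
Nodal analysis, taking node 2 as the 0 V reference.
Source V1 fixes V_0 = 24 V.
KCL at each unknown node (sum of currents leaving = 0; resistances in Ω):
  Node 1: (V_1 - 24)/150 + (V_1 - 0)/50 = 0
Collecting terms: 0.02667 × V_1 = 0.16  =>  V_1 = 6 V
V_th = V_1 - V_2 = 6 - 0 = 6 V
Step 2 — R_th: zero the source — replace V1 by a short circuit (node 2 merges into node 0) — and find the resistance seen between A (node 1) and B (node 0).
Reduce the network between node 1 (A) and node 0 (B) by series/parallel combination:
  Rp1 = R1 ‖ R2 (parallel, both between nodes 0 and 1) = 1/(1/150 + 1/50) = 37.5 Ω
R_th = 37.5 Ω
I_n = V_th/R_th = 6/37.5 = 0.16 A, and R_n = R_th = 37.5 Ω

Final answer: I_n = 0.16 A, R_n = 37.5 Ω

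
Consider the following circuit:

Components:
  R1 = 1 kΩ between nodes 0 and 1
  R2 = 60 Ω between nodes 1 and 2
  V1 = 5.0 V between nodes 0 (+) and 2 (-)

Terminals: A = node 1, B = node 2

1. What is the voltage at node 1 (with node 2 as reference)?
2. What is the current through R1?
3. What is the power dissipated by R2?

Nodal analysis, taking node 2 as the 0 V reference.
Source V1 fixes V_0 = 5 V.
KCL at each unknown node (sum of currents leaving = 0; resistances in Ω):
  Node 1: (V_1 - 5)/1000 + (V_1 - 0)/60 = 0
Collecting terms: 0.01767 × V_1 = 0.005  =>  V_1 = 0.283 V
Part 1:
  Read off the nodal solution: V_1 = 0.283 V
Part 2:
  I_R1 = (V_0 - V_1)/R1 = (5 - 0.283)/1000 = 0.004717 A
  Magnitude: I_R1 = 0.004717 A
Part 3:
  I_R2 = (V_1 - V_2)/R2 = (0.283 - 0)/60 = 0.004717 A
  P_R2 = I_R2² × R2 = (0.004717)² × 60 = 0.001335 W

Final answers:
1. V_1 = 0.283 V
2. I_R1 = 0.004717 A
3. P_R2 = 0.001335 W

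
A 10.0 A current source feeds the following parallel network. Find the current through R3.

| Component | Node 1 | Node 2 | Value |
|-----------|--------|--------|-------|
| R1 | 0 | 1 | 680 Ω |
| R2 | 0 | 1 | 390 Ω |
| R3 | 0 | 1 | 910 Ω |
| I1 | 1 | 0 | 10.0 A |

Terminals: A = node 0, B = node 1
All resistors sit directly between nodes 0 and 1, so they are in parallel and share one voltage V; the full source current 10 A splits among them.
1/R_par = 1/680 + 1/390 + 1/910 = 0.005134 S  =>  R_par = 194.8 Ω
V = I × R_par = 10 × 194.8 = 1948 V
I_R3 = V/R3 = 1948/910 = 2.141 A

Final answer: 2.141 A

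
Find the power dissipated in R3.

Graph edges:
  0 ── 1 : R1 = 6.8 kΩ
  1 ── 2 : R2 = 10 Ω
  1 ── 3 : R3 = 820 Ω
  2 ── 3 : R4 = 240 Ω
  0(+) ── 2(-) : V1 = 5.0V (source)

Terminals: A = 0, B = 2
Nodal analysis, taking node 2 as the 0 V reference.
Source V1 fixes V_0 = 5 V.
KCL at each unknown node (sum of currents leaving = 0; resistances in Ω):
  Node 1: (V_1 - 5)/6800 + (V_1 - 0)/10 + (V_1 - V_3)/820 = 0
  Node 3: (V_3 - V_1)/820 + (V_3 - 0)/240 = 0
Collecting terms (coefficients in siemens):
  0.1014·V_1 - 0.00122·V_3 = 0.0007353
  0.005386·V_3 - 0.00122·V_1 = 0
Determinant D = (0.1014)(0.005386) - (-0.00122)(-0.00122) = 0.0005445
V_1 = [(0.0007353)(0.005386) - (-0.00122)(0)]/D = 0.007274 V
V_3 = [(0.1014)(0) - (0.0007353)(-0.00122)]/D = 0.001647 V
I_R3 = (V_1 - V_3)/R3 = (0.007274 - 0.001647)/820 = 0.000006862 A
P_R3 = I_R3² × R3 = (0.000006862)² × 820 = 0.00000003861 W

Final answer: 3.861e-08 W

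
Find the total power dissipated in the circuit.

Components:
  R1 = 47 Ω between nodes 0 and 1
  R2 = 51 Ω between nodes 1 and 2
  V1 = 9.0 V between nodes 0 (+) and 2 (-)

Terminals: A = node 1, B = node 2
Nodal analysis, taking node 2 as the 0 V reference.
Source V1 fixes V_0 = 9 V.
KCL at each unknown node (sum of currents leaving = 0; resistances in Ω):
  Node 1: (V_1 - 9)/47 + (V_1 - 0)/51 = 0
Collecting terms: 0.04088 × V_1 = 0.1915  =>  V_1 = 4.684 V
Power in each resistor, P = (ΔV)²/R:
  P_R1 = (9 - 4.684)²/47 = 0.3964 W
  P_R2 = (4.684 - 0)²/51 = 0.4301 W
P_total = P_R1 + P_R2 = 0.8265 W

Final answer: 0.8265 W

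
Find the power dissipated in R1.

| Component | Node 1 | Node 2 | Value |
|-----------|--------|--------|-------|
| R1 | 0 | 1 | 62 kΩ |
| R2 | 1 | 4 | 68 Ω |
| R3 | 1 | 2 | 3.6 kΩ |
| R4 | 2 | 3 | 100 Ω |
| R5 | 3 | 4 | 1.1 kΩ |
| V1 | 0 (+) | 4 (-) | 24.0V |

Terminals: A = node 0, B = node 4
Nodal analysis, taking node 4 as the 0 V reference.
Source V1 fixes V_0 = 24 V.
KCL at each unknown node (sum of currents leaving = 0; resistances in Ω):
  Node 1: (V_1 - 24)/62000 + (V_1 - 0)/68 + (V_1 - V_2)/3600 = 0
  Node 2: (V_2 - V_1)/3600 + (V_2 - V_3)/100 = 0
  Node 3: (V_3 - V_2)/100 + (V_3 - 0)/1100 = 0
Collecting terms (coefficients in siemens):
  0.015·V_1 - 0.0002778·V_2 = 0.0003871
  0.01028·V_2 - 0.0002778·V_1 - 0.01·V_3 = 0
  0.01091·V_3 - 0.01·V_2 = 0
Solving these 3 simultaneous equations (Gaussian elimination) gives:
  V_1 = 0.02593 V, V_2 = 0.006482 V, V_3 = 0.005942 V
I_R1 = (V_0 - V_1)/R1 = (24 - 0.02593)/62000 = 0.0003867 A
P_R1 = I_R1² × R1 = (0.0003867)² × 62000 = 0.00927 W

Final answer: 0.00927 W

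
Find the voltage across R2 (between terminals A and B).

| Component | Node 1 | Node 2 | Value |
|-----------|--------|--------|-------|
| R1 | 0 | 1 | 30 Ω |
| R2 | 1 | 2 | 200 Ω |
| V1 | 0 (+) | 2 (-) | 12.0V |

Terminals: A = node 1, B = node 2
R1 and R2 are in series across V1 (node 0 → node 1 → node 2), and the output A–B is taken across R2, so this is a voltage divider.
Series current: I = V1/(R1 + R2) = 12/(30 + 200) = 12/230 = 0.05217 A
V_R2 = I × R2 = V1 × R2/(R1 + R2) = 12 × 200/230 = 10.43 V

Final answer: 10.43 V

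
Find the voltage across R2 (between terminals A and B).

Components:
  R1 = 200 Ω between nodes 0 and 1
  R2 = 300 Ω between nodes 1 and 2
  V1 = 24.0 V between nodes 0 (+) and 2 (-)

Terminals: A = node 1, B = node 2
R1 and R2 are in series across V1 (node 0 → node 1 → node 2), and the output A–B is taken across R2, so this is a voltage divider.
Series current: I = V1/(R1 + R2) = 24/(200 + 300) = 24/500 = 0.048 A
V_R2 = I × R2 = V1 × R2/(R1 + R2) = 24 × 300/500 = 14.4 V

Final answer: 14.4 V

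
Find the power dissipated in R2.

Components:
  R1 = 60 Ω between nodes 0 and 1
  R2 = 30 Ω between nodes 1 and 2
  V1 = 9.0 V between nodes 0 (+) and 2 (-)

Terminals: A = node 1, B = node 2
Nodal analysis, taking node 2 as the 0 V reference.
Source V1 fixes V_0 = 9 V.
KCL at each unknown node (sum of currents leaving = 0; resistances in Ω):
  Node 1: (V_1 - 9)/60 + (V_1 - 0)/30 = 0
Collecting terms: 0.05 × V_1 = 0.15  =>  V_1 = 3 V
I_R2 = (V_1 - V_2)/R2 = (3 - 0)/30 = 0.1 A
P_R2 = I_R2² × R2 = (0.1)² × 30 = 0.3 W

Final answer: 0.3 W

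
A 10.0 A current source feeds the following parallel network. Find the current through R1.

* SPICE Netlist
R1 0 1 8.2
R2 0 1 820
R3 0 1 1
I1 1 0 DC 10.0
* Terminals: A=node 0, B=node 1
All resistors sit directly between nodes 0 and 1, so they are in parallel and share one voltage V; the full source current 10 A splits among them.
1/R_par = 1/8.2 + 1/820 + 1/1 = 1.123 S  =>  R_par = 0.8903 Ω
V = I × R_par = 10 × 0.8903 = 8.903 V
I_R1 = V/R1 = 8.903/8.2 = 1.086 A

Final answer: 1.086 A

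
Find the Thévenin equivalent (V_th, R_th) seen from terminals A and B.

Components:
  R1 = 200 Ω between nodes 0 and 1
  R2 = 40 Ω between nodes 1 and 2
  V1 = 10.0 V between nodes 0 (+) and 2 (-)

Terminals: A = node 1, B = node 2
Step 1 — V_th is the open-circuit voltage V_A - V_B (nothing connected across the terminals).
Nodal analysis, taking node 2 as the 0 V reference.
Source V1 fixes V_0 = 10 V.
KCL at each unknown node (sum of currents leaving = 0; resistances in Ω):
  Node 1: (V_1 - 10)/200 + (V_1 - 0)/40 = 0
Collecting terms: 0.03 × V_1 = 0.05  =>  V_1 = 1.667 V
V_th = V_1 - V_2 = 1.667 - 0 = 1.667 V
Step 2 — R_th: zero the source — replace V1 by a short circuit (node 2 merges into node 0) — and find the resistance seen between A (node 1) and B (node 0).
Reduce the network between node 1 (A) and node 0 (B) by series/parallel combination:
  Rp1 = R1 ‖ R2 (parallel, both between nodes 0 and 1) = 1/(1/200 + 1/40) = 33.33 Ω
R_th = 33.33 Ω

Final answer: V_th = 1.667 V, R_th = 33.33 Ω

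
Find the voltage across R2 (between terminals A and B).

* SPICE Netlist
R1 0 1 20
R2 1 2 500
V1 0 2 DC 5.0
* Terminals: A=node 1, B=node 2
R1 and R2 are in series across V1 (node 0 → node 1 → node 2), and the output A–B is taken across R2, so this is a voltage divider.
Series current: I = V1/(R1 + R2) = 5/(20 + 500) = 5/520 = 0.009615 A
V_R2 = I × R2 = V1 × R2/(R1 + R2) = 5 × 500/520 = 4.808 V

Final answer: 4.808 V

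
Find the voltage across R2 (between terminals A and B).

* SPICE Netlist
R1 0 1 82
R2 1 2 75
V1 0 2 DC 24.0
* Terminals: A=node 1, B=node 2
R1 and R2 are in series across V1 (node 0 → node 1 → node 2), and the output A–B is taken across R2, so this is a voltage divider.
Series current: I = V1/(R1 + R2) = 24/(82 + 75) = 24/157 = 0.1529 A
V_R2 = I × R2 = V1 × R2/(R1 + R2) = 24 × 75/157 = 11.46 V

Final answer: 11.46 V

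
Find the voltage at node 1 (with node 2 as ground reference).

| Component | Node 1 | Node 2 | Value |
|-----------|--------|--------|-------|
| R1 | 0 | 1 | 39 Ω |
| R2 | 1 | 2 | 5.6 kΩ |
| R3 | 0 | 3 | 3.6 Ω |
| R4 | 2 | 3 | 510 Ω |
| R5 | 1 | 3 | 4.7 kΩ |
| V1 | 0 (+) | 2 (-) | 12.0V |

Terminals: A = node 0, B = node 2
Nodal analysis, taking node 2 as the 0 V reference.
Source V1 fixes V_0 = 12 V.
KCL at each unknown node (sum of currents leaving = 0; resistances in Ω):
  Node 1: (V_1 - 12)/39 + (V_1 - 0)/5600 + (V_1 - V_3)/4700 = 0
  Node 3: (V_3 - 12)/3.6 + (V_3 - 0)/510 + (V_3 - V_1)/4700 = 0
Collecting terms (coefficients in siemens):
  0.02603·V_1 - 0.0002128·V_3 = 0.3077
  0.28·V_3 - 0.0002128·V_1 = 3.333
Determinant D = (0.02603)(0.28) - (-0.0002128)(-0.0002128) = 0.007288
V_1 = [(0.3077)(0.28) - (-0.0002128)(3.333)]/D = 11.92 V
V_3 = [(0.02603)(3.333) - (0.3077)(-0.0002128)]/D = 11.92 V
The requested potential is V_1 = 11.92 V.

Final answer: V_1 = 11.92 V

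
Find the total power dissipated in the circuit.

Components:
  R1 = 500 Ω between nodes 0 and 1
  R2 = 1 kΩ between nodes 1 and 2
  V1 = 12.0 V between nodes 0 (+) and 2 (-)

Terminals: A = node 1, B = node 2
Nodal analysis, taking node 2 as the 0 V reference.
Source V1 fixes V_0 = 12 V.
KCL at each unknown node (sum of currents leaving = 0; resistances in Ω):
  Node 1: (V_1 - 12)/500 + (V_1 - 0)/1000 = 0
Collecting terms: 0.003 × V_1 = 0.024  =>  V_1 = 8 V
Power in each resistor, P = (ΔV)²/R:
  P_R1 = (12 - 8)²/500 = 0.032 W
  P_R2 = (8 - 0)²/1000 = 0.064 W
P_total = P_R1 + P_R2 = 0.096 W

Final answer: 0.096 W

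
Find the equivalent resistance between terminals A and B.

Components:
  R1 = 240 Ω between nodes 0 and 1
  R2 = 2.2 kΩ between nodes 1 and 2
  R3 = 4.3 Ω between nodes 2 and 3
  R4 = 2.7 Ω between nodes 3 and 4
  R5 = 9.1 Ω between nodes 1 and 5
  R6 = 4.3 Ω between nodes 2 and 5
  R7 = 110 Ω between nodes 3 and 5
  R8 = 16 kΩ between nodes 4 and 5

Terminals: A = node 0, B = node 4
The network is not a plain series/parallel combination. Inject a 1 A test current into terminal A (node 0) and return it from terminal B (node 4); then R_eq = V_A / (1 A).
Nodal analysis, taking node 4 as the 0 V reference.
Current source I_test pushes 1 A into node 0 and draws it out of node 4.
KCL at each unknown node (sum of currents leaving = 0; resistances in Ω):
  Node 0: (V_0 - V_1)/240 - 1 = 0
  Node 1: (V_1 - V_0)/240 + (V_1 - V_2)/2200 + (V_1 - V_5)/9.1 = 0
  Node 2: (V_2 - V_1)/2200 + (V_2 - V_3)/4.3 + (V_2 - V_5)/4.3 = 0
  Node 3: (V_3 - V_2)/4.3 + (V_3 - 0)/2.7 + (V_3 - V_5)/110 = 0
  Node 5: (V_5 - V_1)/9.1 + (V_5 - V_2)/4.3 + (V_5 - V_3)/110 + (V_5 - 0)/16000 = 0
Collecting terms (coefficients in siemens):
  0.004167·V_0 - 0.004167·V_1 = 1
  0.1145·V_1 - 0.004167·V_0 - 0.0004545·V_2 - 0.1099·V_5 = 0
  0.4656·V_2 - 0.0004545·V_1 - 0.2326·V_3 - 0.2326·V_5 = 0
  0.612·V_3 - 0.2326·V_2 - 0.009091·V_5 = 0
  0.3516·V_5 - 0.1099·V_1 - 0.2326·V_2 - 0.009091·V_3 = 0
Solving these 5 simultaneous equations (Gaussian elimination) gives:
  V_0 = 259.7 V, V_1 = 19.69 V, V_2 = 6.685 V, V_3 = 2.698 V
  V_5 = 10.65 V
R_eq = V_0 / 1 A = 259.7 Ω

Final answer: 259.7 Ω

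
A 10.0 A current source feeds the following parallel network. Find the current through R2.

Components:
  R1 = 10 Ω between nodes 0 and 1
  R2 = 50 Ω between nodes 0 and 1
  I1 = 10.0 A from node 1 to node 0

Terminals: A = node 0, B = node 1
All resistors sit directly between nodes 0 and 1, so they are in parallel and share one voltage V; the full source current 10 A splits among them.
1/R_par = 1/10 + 1/50 = 0.12 S  =>  R_par = 8.333 Ω
V = I × R_par = 10 × 8.333 = 83.33 V
I_R2 = V/R2 = 83.33/50 = 1.667 A

Final answer: 1.667 A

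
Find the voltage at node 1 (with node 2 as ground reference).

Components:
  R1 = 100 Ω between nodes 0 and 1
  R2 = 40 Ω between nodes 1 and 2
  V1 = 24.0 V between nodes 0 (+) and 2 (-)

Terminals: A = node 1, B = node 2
Nodal analysis, taking node 2 as the 0 V reference.
Source V1 fixes V_0 = 24 V.
KCL at each unknown node (sum of currents leaving = 0; resistances in Ω):
  Node 1: (V_1 - 24)/100 + (V_1 - 0)/40 = 0
Collecting terms: 0.035 × V_1 = 0.24  =>  V_1 = 6.857 V
The requested potential is V_1 = 6.857 V.

Final answer: V_1 = 6.857 V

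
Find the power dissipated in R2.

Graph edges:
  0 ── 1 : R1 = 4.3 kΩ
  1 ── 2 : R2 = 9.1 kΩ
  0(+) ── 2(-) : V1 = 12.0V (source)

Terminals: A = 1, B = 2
Nodal analysis, taking node 2 as the 0 V reference.
Source V1 fixes V_0 = 12 V.
KCL at each unknown node (sum of currents leaving = 0; resistances in Ω):
  Node 1: (V_1 - 12)/4300 + (V_1 - 0)/9100 = 0
Collecting terms: 0.0003424 × V_1 = 0.002791  =>  V_1 = 8.149 V
I_R2 = (V_1 - V_2)/R2 = (8.149 - 0)/9100 = 0.0008955 A
P_R2 = I_R2² × R2 = (0.0008955)² × 9100 = 0.007298 W

Final answer: 0.007298 W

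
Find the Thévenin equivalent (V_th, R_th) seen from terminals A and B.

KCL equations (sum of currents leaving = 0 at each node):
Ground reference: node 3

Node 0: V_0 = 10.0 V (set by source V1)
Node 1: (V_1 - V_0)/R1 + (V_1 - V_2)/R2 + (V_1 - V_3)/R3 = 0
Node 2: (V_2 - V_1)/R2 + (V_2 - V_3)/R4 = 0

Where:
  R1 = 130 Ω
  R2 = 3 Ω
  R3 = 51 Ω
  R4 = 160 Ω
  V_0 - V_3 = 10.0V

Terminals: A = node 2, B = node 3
Step 1 — V_th is the open-circuit voltage V_A - V_B (nothing connected across the terminals).
Nodal analysis, taking node 3 as the 0 V reference.
Source V1 fixes V_0 = 10 V.
KCL at each unknown node (sum of currents leaving = 0; resistances in Ω):
  Node 1: (V_1 - 10)/130 + (V_1 - V_2)/3 + (V_1 - 0)/51 = 0
  Node 2: (V_2 - V_1)/3 + (V_2 - 0)/160 = 0
Collecting terms (coefficients in siemens):
  0.3606·V_1 - 0.3333·V_2 = 0.07692
  0.3396·V_2 - 0.3333·V_1 = 0
Determinant D = (0.3606)(0.3396) - (-0.3333)(-0.3333) = 0.01135
V_1 = [(0.07692)(0.3396) - (-0.3333)(0)]/D = 2.301 V
V_2 = [(0.3606)(0) - (0.07692)(-0.3333)]/D = 2.258 V
V_th = V_2 - V_3 = 2.258 - 0 = 2.258 V
Step 2 — R_th: zero the source — replace V1 by a short circuit (node 3 merges into node 0) — and find the resistance seen between A (node 2) and B (node 0).
Reduce the network between node 2 (A) and node 0 (B) by series/parallel combination:
  Rp1 = R1 ‖ R3 (parallel, both between nodes 0 and 1) = 1/(1/130 + 1/51) = 36.63 Ω
  Rs1 = R2 + Rp1 (series, joined only at node 1) = 3 + 36.63 = 39.63 Ω
  Rp2 = R4 ‖ Rs1 (parallel, both between nodes 0 and 2) = 1/(1/160 + 1/39.63) = 31.76 Ω
R_th = 31.76 Ω

Final answer: V_th = 2.258 V, R_th = 31.76 Ω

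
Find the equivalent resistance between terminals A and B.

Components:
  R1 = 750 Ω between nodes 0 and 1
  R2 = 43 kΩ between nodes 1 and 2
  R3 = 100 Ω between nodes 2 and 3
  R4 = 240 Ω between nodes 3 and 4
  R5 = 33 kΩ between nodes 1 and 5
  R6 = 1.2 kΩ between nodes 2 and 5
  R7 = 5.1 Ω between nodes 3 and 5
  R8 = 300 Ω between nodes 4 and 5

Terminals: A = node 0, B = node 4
The network is not a plain series/parallel combination. Inject a 1 A test current into terminal A (node 0) and return it from terminal B (node 4); then R_eq = V_A / (1 A).
Nodal analysis, taking node 4 as the 0 V reference.
Current source I_test pushes 1 A into node 0 and draws it out of node 4.
KCL at each unknown node (sum of currents leaving = 0; resistances in Ω):
  Node 0: (V_0 - V_1)/750 - 1 = 0
  Node 1: (V_1 - V_0)/750 + (V_1 - V_2)/43000 + (V_1 - V_5)/33000 = 0
  Node 2: (V_2 - V_1)/43000 + (V_2 - V_3)/100 + (V_2 - V_5)/1200 = 0
  Node 3: (V_3 - V_2)/100 + (V_3 - 0)/240 + (V_3 - V_5)/5.1 = 0
  Node 5: (V_5 - V_1)/33000 + (V_5 - V_2)/1200 + (V_5 - V_3)/5.1 + (V_5 - 0)/300 = 0
Collecting terms (coefficients in siemens):
  0.001333·V_0 - 0.001333·V_1 = 1
  0.001387·V_1 - 0.001333·V_0 - 0.00002326·V_2 - 0.0000303·V_5 = 0
  0.01086·V_2 - 0.00002326·V_1 - 0.01·V_3 - 0.0008333·V_5 = 0
  0.2102·V_3 - 0.01·V_2 - 0.1961·V_5 = 0
  0.2003·V_5 - 0.0000303·V_1 - 0.0008333·V_2 - 0.1961·V_3 = 0
Solving these 5 simultaneous equations (Gaussian elimination) gives:
  V_0 = 19570 V, V_1 = 18820 V, V_2 = 173.1 V, V_3 = 133 V
  V_5 = 133.8 V
R_eq = V_0 / 1 A = 19570 Ω = 19.57 kΩ

Final answer: 19.57 kΩ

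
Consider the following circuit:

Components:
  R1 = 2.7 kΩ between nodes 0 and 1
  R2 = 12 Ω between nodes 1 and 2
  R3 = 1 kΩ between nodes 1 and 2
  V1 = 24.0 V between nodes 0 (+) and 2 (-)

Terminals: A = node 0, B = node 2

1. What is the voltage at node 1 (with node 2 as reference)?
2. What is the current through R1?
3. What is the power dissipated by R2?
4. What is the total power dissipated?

Nodal analysis, taking node 2 as the 0 V reference.
Source V1 fixes V_0 = 24 V.
KCL at each unknown node (sum of currents leaving = 0; resistances in Ω):
  Node 1: (V_1 - 24)/2700 + (V_1 - 0)/12 + (V_1 - 0)/1000 = 0
Collecting terms: 0.0847 × V_1 = 0.008889  =>  V_1 = 0.1049 V
Part 1:
  Read off the nodal solution: V_1 = 0.1049 V
Part 2:
  I_R1 = (V_0 - V_1)/R1 = (24 - 0.1049)/2700 = 0.00885 A
  Magnitude: I_R1 = 0.00885 A
Part 3:
  I_R2 = (V_1 - V_2)/R2 = (0.1049 - 0)/12 = 0.008745 A
  P_R2 = I_R2² × R2 = (0.008745)² × 12 = 0.0009177 W
Part 4:
  Power in each resistor, P = (ΔV)²/R:
    P_R1 = (24 - 0.1049)²/2700 = 0.2115 W
    P_R2 = (0.1049 - 0)²/12 = 0.0009177 W
    P_R3 = (0.1049 - 0)²/1000 = 0.00001101 W
  P_total = P_R1 + P_R2 + P_R3 = 0.2124 W

Final answers:
1. V_1 = 0.1049 V
2. I_R1 = 0.00885 A
3. P_R2 = 0.0009177 W
4. P_total = 0.2124 W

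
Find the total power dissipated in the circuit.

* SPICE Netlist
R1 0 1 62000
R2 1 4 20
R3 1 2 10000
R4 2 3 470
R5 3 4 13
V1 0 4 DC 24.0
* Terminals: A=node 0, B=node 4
Nodal analysis, taking node 4 as the 0 V reference.
Source V1 fixes V_0 = 24 V.
KCL at each unknown node (sum of currents leaving = 0; resistances in Ω):
  Node 1: (V_1 - 24)/62000 + (V_1 - 0)/20 + (V_1 - V_2)/10000 = 0
  Node 2: (V_2 - V_1)/10000 + (V_2 - V_3)/470 = 0
  Node 3: (V_3 - V_2)/470 + (V_3 - 0)/13 = 0
Collecting terms (coefficients in siemens):
  0.05012·V_1 - 0.0001·V_2 = 0.0003871
  0.002228·V_2 - 0.0001·V_1 - 0.002128·V_3 = 0
  0.07905·V_3 - 0.002128·V_2 = 0
Solving these 3 simultaneous equations (Gaussian elimination) gives:
  V_1 = 0.007725 V, V_2 = 0.0003559 V, V_3 = 0.000009579 V
Power in each resistor, P = (ΔV)²/R:
  P_R1 = (24 - 0.007725)²/62000 = 0.009284 W
  P_R2 = (0.007725 - 0)²/20 = 0.000002984 W
  P_R3 = (0.007725 - 0.0003559)²/10000 = 0.00000000543 W
  P_R4 = (0.0003559 - 0.000009579)²/470 = 0.0000000002552 W
  P_R5 = (0.000009579 - 0)²/13 = 0.000000000007059 W
P_total = P_R1 + P_R2 + P_R3 + P_R4 + P_R5 = 0.009287 W

Final answer: 0.009287 W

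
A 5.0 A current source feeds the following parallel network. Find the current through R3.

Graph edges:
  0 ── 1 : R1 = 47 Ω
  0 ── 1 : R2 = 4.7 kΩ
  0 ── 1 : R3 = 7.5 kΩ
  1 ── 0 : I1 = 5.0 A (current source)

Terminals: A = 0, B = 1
All resistors sit directly between nodes 0 and 1, so they are in parallel and share one voltage V; the full source current 5 A splits among them.
1/R_par = 1/47 + 1/4700 + 1/7500 = 0.02162 S  =>  R_par = 46.25 Ω
V = I × R_par = 5 × 46.25 = 231.2 V
I_R3 = V/R3 = 231.2/7500 = 0.03083 A

Final answer: 0.03083 A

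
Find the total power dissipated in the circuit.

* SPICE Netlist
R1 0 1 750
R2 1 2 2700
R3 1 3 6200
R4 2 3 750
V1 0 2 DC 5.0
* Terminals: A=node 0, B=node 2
Nodal analysis, taking node 2 as the 0 V reference.
Source V1 fixes V_0 = 5 V.
KCL at each unknown node (sum of currents leaving = 0; resistances in Ω):
  Node 1: (V_1 - 5)/750 + (V_1 - 0)/2700 + (V_1 - V_3)/6200 = 0
  Node 3: (V_3 - V_1)/6200 + (V_3 - 0)/750 = 0
Collecting terms (coefficients in siemens):
  0.001865·V_1 - 0.0001613·V_3 = 0.006667
  0.001495·V_3 - 0.0001613·V_1 = 0
Determinant D = (0.001865)(0.001495) - (-0.0001613)(-0.0001613) = 0.000002761
V_1 = [(0.006667)(0.001495) - (-0.0001613)(0)]/D = 3.608 V
V_3 = [(0.001865)(0) - (0.006667)(-0.0001613)]/D = 0.3894 V
Power in each resistor, P = (ΔV)²/R:
  P_R1 = (5 - 3.608)²/750 = 0.002582 W
  P_R2 = (3.608 - 0)²/2700 = 0.004822 W
  P_R3 = (3.608 - 0.3894)²/6200 = 0.001671 W
  P_R4 = (0 - 0.3894)²/750 = 0.0002022 W
P_total = P_R1 + P_R2 + P_R3 + P_R4 = 0.009278 W

Final answer: 0.009278 W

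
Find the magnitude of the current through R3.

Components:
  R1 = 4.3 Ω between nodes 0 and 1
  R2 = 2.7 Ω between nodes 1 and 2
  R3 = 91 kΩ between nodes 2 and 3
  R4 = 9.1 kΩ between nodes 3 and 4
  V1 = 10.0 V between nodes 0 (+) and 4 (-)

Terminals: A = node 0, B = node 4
Nodal analysis, taking node 4 as the 0 V reference.
Source V1 fixes V_0 = 10 V.
KCL at each unknown node (sum of currents leaving = 0; resistances in Ω):
  Node 1: (V_1 - 10)/4.3 + (V_1 - V_2)/2.7 = 0
  Node 2: (V_2 - V_1)/2.7 + (V_2 - V_3)/91000 = 0
  Node 3: (V_3 - V_2)/91000 + (V_3 - 0)/9100 = 0
Collecting terms (coefficients in siemens):
  0.6029·V_1 - 0.3704·V_2 = 2.326
  0.3704·V_2 - 0.3704·V_1 - 0.00001099·V_3 = 0
  0.0001209·V_3 - 0.00001099·V_2 = 0
Solving these 3 simultaneous equations (Gaussian elimination) gives:
  V_1 = 10 V, V_2 = 9.999 V, V_3 = 0.909 V
I_R3 = (V_2 - V_3)/R3 = (9.999 - 0.909)/91000 = 0.00009989 A
|I_R3| = 0.00009989 A

Final answer: |I_R3| = 9.989e-05 A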